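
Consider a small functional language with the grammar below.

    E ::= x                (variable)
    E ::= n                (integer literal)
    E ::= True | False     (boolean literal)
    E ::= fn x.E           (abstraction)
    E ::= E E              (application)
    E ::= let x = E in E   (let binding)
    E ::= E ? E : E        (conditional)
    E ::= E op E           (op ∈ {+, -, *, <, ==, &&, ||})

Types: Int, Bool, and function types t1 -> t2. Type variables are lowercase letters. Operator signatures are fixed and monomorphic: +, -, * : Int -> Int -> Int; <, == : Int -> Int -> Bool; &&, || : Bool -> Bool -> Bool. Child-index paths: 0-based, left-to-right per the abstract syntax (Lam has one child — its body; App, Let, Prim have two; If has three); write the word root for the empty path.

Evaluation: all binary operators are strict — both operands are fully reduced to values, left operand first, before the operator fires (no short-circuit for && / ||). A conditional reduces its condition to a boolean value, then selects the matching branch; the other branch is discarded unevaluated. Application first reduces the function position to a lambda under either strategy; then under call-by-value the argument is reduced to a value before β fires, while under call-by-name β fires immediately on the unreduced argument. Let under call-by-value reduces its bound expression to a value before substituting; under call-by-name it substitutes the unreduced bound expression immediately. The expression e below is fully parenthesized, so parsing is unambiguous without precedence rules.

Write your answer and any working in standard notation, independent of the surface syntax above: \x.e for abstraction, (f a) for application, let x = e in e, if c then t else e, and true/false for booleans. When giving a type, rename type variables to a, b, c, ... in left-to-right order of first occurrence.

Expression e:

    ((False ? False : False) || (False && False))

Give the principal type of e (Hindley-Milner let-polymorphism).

Working:
  unify Bool ~ Bool
  unify Bool ~ Bool
  unify Bool ~ Bool
  unify Bool ~ Bool
  unify Bool ~ Bool
  unify Bool ~ Bool

Answer: Bool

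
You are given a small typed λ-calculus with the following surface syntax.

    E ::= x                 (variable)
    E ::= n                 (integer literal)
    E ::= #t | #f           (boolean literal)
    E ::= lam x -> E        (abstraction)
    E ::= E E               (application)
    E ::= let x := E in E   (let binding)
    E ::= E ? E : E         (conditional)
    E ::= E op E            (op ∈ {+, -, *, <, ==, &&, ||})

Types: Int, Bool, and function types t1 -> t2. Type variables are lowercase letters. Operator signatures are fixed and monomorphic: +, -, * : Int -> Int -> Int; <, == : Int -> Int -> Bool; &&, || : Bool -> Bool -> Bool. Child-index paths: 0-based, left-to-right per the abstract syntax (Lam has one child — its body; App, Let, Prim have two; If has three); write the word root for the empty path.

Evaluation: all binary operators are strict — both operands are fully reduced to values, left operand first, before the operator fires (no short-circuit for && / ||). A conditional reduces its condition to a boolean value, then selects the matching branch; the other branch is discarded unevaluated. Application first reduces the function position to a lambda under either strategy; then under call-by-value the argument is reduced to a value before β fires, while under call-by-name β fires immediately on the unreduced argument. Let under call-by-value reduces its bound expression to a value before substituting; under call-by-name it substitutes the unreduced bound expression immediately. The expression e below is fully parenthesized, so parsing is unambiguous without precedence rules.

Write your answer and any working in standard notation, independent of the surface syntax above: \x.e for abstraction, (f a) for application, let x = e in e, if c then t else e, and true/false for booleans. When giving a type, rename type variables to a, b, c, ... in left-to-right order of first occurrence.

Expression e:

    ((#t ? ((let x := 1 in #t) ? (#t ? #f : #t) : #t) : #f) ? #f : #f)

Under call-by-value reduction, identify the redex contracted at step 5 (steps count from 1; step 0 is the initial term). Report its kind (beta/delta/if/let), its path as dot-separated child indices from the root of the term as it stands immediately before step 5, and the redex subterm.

Answer: if at root : (if false then false else false)

Trace:
step 0: (if (if true then (if (let x = 1 in true) then (if true then false else true) else true) else false) then false else false)
step 1: [if@0] (if (if (let x = 1 in true) then (if true then false else true) else true) then false else false)
step 2: [let@0.0] (if (if true then (if true then false else true) else true) then false else false)
step 3: [if@0] (if (if true then false else true) then false else false)
step 4: [if@0] (if false then false else false)
step 5: [if@root] false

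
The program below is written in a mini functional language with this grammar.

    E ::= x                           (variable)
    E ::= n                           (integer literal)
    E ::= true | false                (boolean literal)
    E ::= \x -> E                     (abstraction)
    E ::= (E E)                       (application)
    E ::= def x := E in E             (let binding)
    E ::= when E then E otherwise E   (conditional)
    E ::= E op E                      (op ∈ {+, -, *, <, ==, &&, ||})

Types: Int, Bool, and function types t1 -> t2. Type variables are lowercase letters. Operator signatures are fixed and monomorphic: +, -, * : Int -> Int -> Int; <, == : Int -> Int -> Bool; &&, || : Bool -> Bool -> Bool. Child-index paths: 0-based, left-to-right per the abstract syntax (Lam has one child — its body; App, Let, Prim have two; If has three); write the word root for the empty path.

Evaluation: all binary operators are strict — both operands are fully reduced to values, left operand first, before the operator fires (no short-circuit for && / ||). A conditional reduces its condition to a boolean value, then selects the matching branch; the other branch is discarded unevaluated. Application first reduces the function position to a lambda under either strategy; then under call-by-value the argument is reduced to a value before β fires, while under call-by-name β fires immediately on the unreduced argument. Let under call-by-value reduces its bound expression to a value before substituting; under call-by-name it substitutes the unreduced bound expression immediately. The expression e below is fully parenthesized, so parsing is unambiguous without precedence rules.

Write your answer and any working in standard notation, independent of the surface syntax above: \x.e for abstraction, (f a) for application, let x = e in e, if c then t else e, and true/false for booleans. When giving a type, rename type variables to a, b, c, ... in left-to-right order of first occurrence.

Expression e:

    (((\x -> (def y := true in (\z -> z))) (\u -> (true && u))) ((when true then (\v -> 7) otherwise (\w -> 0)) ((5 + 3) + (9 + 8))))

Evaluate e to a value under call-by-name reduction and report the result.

Trace:
step 0: (((\x.(let y = true in (\z.z))) (\u.(true && u))) ((if true then (\v.7) else (\w.0)) ((5 + 3) + (9 + 8))))
step 1: [beta@0] ((let y = true in (\z.z)) ((if true then (\v.7) else (\w.0)) ((5 + 3) + (9 + 8))))
step 2: [let@0] ((\z.z) ((if true then (\v.7) else (\w.0)) ((5 + 3) + (9 + 8))))
step 3: [beta@root] ((if true then (\v.7) else (\w.0)) ((5 + 3) + (9 + 8)))
step 4: [if@0] ((\v.7) ((5 + 3) + (9 + 8)))
step 5: [beta@root] 7

Answer: 7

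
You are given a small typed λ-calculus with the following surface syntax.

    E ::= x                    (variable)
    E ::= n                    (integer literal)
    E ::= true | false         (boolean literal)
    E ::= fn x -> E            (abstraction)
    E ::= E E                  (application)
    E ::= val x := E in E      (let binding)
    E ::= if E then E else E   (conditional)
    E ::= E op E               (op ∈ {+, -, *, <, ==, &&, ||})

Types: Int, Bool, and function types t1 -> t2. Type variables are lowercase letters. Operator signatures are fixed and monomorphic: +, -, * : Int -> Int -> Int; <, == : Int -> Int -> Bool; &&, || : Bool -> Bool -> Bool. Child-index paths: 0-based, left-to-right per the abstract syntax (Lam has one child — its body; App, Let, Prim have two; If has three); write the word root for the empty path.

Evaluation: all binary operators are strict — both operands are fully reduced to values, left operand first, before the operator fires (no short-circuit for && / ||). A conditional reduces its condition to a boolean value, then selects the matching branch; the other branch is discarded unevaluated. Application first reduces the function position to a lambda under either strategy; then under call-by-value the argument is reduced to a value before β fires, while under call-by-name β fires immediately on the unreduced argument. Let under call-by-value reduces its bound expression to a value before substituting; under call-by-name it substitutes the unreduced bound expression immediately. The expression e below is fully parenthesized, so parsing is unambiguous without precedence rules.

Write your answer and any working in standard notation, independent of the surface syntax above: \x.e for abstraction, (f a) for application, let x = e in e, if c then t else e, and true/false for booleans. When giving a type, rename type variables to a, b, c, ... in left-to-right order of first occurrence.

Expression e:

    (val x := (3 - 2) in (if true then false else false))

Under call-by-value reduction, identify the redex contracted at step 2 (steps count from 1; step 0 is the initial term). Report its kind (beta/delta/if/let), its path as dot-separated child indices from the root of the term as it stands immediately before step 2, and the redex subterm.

Answer: let at root : (let x = 1 in (if true then false else false))

Working:
step 0: (let x = (3 - 2) in (if true then false else false))
step 1: [delta@0] (let x = 1 in (if true then false else false))
step 2: [let@root] (if true then false else false)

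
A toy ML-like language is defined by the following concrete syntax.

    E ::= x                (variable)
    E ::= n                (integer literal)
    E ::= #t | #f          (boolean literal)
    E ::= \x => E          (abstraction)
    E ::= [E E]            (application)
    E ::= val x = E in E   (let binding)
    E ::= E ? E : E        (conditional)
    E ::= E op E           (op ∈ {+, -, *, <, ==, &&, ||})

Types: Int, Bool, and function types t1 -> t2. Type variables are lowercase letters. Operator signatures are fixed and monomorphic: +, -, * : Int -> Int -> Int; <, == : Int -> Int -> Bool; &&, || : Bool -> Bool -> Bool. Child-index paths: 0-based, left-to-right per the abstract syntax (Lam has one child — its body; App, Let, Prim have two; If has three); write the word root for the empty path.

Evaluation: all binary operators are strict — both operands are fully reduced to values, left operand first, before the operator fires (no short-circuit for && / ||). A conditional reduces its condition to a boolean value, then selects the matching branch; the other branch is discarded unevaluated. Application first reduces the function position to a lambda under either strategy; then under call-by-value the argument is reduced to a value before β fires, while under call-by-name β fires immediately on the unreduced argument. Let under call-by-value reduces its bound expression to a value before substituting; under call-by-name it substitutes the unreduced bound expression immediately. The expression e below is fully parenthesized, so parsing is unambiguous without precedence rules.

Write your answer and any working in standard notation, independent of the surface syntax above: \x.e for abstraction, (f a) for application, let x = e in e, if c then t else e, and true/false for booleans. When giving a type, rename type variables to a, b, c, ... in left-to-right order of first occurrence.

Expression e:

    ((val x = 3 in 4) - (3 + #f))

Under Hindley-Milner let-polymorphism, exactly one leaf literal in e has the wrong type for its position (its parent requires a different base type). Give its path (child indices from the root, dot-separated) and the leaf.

Answer: 1.1 : false

Derivation:
let x : Int
  unify Int ~ Int
  unify Int ~ Int
  unify Bool ~ Int
  FAIL: mismatch Bool ~ Int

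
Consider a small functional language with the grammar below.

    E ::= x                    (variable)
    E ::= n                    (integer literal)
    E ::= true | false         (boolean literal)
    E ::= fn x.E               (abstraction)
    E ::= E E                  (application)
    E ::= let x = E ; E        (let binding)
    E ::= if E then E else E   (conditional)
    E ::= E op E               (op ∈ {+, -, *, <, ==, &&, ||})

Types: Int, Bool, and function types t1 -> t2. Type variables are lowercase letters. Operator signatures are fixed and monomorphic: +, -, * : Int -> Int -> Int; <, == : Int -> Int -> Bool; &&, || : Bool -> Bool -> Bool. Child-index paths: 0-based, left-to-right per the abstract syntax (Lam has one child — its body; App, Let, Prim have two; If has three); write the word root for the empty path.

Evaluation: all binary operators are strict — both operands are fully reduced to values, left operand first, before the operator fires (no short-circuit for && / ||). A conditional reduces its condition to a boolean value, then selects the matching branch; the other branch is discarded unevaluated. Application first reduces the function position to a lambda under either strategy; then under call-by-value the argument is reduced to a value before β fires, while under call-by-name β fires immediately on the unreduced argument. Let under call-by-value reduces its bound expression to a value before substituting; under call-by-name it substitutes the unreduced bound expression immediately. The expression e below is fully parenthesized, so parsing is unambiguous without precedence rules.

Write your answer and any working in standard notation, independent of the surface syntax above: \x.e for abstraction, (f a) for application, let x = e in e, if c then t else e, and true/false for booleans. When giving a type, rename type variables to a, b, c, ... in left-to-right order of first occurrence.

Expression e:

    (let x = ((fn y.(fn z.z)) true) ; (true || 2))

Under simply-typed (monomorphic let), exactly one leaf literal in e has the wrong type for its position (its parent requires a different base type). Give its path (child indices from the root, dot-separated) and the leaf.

Derivation:
z : b
\z._ : b -> b
\y._ : a -> b -> b
  unify a -> b -> b ~ Bool -> c
  unify a ~ Bool
  unify b -> b ~ c
_ _ : b -> b
let x : b -> b
  unify Bool ~ Bool
  unify Int ~ Bool
  FAIL: mismatch Int ~ Bool

Answer: 1.1 : 2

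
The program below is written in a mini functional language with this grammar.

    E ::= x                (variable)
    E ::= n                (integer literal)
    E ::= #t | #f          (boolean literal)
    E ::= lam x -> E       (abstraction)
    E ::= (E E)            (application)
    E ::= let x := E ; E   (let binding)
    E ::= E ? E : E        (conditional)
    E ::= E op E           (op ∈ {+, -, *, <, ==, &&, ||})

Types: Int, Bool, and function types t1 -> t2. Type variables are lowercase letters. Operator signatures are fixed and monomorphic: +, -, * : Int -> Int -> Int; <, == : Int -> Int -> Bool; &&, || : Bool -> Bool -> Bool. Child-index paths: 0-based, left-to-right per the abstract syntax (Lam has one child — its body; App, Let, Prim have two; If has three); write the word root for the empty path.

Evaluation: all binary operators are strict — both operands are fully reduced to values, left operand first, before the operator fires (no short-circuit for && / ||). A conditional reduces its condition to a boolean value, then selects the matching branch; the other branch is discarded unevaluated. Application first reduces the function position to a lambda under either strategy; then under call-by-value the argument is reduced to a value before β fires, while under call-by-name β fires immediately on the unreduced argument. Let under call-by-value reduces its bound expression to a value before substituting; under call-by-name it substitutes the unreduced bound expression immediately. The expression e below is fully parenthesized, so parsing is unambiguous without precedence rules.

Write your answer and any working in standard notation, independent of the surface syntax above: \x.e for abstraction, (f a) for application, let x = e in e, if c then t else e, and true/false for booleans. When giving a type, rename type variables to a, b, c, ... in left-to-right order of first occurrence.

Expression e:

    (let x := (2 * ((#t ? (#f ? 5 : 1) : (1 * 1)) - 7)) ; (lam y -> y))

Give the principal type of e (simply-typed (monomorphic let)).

Answer: a -> a

Trace:
  unify Int ~ Int
  unify Bool ~ Bool
  unify Bool ~ Bool
  unify Int ~ Int
  unify Int ~ Int
  unify Int ~ Int
  unify Int ~ Int
  unify Int ~ Int
  unify Int ~ Int
  unify Int ~ Int
let x : Int
y : a
\y._ : a -> a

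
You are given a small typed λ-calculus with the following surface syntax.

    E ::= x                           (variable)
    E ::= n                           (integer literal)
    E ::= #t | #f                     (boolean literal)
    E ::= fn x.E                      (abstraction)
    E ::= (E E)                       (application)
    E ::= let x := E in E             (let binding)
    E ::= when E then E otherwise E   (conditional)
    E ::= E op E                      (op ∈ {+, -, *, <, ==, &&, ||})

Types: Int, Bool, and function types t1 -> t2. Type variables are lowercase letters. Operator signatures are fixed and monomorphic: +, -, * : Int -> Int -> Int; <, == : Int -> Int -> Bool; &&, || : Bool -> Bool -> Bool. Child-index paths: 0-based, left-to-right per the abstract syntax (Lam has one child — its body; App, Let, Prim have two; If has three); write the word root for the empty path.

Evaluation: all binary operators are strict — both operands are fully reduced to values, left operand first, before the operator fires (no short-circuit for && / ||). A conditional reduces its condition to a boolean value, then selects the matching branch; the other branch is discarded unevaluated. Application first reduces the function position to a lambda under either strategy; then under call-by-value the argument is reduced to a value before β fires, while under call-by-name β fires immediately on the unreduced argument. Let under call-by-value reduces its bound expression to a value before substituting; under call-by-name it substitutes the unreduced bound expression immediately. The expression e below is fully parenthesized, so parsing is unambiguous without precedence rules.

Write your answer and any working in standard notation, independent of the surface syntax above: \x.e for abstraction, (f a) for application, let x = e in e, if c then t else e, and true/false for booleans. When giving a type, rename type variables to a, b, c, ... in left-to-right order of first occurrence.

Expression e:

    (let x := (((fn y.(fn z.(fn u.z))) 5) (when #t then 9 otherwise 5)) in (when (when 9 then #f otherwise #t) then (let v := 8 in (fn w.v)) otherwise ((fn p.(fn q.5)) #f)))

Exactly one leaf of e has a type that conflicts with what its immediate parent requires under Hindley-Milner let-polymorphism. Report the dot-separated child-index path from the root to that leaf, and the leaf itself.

Derivation:
z : b
\u._ : c -> b
\z._ : b -> c -> b
\y._ : a -> b -> c -> b
  unify a -> b -> c -> b ~ Int -> d
  unify a ~ Int
  unify b -> c -> b ~ d
_ _ : b -> c -> b
  unify Bool ~ Bool
  unify Int ~ Int
  unify b -> c -> b ~ Int -> e
  unify b ~ Int
  unify c -> Int ~ e
_ _ : c -> Int
let x : forall. c -> Int
  unify Int ~ Bool
  FAIL: mismatch Int ~ Bool

Answer: 1.0.0 : 9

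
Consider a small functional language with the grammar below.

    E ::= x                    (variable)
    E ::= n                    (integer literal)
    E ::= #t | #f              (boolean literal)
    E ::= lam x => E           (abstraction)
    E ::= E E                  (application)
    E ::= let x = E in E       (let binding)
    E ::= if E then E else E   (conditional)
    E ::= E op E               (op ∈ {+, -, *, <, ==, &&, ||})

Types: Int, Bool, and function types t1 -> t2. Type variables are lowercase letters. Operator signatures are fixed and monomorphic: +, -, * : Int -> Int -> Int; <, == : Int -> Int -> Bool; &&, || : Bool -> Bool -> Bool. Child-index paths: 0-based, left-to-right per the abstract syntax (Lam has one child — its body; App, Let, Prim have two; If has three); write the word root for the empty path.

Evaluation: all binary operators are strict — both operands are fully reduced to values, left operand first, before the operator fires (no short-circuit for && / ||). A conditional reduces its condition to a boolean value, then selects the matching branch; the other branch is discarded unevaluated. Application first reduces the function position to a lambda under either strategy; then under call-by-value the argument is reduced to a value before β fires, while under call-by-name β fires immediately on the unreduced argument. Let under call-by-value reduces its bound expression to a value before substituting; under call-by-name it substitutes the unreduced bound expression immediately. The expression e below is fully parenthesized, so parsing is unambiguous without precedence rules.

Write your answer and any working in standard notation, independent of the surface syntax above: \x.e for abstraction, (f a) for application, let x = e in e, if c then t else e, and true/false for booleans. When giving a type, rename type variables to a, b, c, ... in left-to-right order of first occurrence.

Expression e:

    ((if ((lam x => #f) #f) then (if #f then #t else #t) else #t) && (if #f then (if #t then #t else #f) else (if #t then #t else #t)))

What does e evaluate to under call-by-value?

Answer: true

Derivation:
step 0: ((if ((\x.false) false) then (if false then true else true) else true) && (if false then (if true then true else false) else (if true then true else true)))
step 1: [beta@0.0] ((if false then (if false then true else true) else true) && (if false then (if true then true else false) else (if true then true else true)))
step 2: [if@0] (true && (if false then (if true then true else false) else (if true then true else true)))
step 3: [if@1] (true && (if true then true else true))
step 4: [if@1] (true && true)
step 5: [delta@root] true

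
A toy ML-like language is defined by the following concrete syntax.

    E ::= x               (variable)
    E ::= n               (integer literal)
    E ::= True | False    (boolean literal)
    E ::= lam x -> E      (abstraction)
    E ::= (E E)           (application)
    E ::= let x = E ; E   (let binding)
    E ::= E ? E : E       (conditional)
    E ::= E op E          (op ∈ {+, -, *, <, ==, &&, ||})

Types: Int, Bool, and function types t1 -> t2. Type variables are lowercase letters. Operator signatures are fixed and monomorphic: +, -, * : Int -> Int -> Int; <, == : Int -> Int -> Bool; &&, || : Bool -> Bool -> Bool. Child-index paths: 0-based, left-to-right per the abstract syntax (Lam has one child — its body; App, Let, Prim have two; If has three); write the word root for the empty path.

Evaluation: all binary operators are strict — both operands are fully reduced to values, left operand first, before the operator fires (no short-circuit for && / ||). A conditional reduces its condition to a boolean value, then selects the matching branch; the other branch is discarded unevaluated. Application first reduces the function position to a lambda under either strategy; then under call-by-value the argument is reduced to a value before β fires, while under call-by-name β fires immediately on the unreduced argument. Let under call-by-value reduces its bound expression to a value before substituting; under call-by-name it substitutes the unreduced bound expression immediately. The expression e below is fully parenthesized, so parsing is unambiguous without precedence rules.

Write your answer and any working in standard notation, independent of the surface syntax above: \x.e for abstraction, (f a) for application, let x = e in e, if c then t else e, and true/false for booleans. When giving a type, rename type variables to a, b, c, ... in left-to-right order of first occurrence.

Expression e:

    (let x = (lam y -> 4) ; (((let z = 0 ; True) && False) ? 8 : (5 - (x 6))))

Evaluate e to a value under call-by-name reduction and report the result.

Trace:
step 0: (let x = (\y.4) in (if ((let z = 0 in true) && false) then 8 else (5 - (x 6))))
step 1: [let@root] (if ((let z = 0 in true) && false) then 8 else (5 - ((\y.4) 6)))
step 2: [let@0.0] (if (true && false) then 8 else (5 - ((\y.4) 6)))
step 3: [delta@0] (if false then 8 else (5 - ((\y.4) 6)))
step 4: [if@root] (5 - ((\y.4) 6))
step 5: [beta@1] (5 - 4)
step 6: [delta@root] 1

Answer: 1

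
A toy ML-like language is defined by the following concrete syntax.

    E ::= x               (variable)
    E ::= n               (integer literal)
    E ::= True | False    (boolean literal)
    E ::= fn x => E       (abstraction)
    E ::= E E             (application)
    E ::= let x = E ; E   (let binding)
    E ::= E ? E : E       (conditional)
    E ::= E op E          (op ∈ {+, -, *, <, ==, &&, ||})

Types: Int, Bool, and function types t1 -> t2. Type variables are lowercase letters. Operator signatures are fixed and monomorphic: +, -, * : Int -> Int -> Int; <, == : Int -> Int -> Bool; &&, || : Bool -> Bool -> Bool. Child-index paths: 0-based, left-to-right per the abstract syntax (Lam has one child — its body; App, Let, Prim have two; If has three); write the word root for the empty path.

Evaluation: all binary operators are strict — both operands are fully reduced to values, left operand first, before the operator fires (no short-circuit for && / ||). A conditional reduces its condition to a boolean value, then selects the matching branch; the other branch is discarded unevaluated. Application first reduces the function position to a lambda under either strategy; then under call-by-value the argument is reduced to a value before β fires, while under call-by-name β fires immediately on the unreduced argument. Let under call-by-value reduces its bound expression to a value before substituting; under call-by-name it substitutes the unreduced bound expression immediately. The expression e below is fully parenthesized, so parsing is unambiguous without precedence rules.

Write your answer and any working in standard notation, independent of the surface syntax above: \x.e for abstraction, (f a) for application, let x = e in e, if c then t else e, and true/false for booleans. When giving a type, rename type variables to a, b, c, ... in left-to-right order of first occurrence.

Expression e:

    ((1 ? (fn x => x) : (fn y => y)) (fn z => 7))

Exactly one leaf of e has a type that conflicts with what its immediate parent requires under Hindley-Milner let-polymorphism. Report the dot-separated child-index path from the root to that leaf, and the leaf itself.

Answer: 0.0 : 1

Derivation:
  unify Int ~ Bool
  FAIL: mismatch Int ~ Bool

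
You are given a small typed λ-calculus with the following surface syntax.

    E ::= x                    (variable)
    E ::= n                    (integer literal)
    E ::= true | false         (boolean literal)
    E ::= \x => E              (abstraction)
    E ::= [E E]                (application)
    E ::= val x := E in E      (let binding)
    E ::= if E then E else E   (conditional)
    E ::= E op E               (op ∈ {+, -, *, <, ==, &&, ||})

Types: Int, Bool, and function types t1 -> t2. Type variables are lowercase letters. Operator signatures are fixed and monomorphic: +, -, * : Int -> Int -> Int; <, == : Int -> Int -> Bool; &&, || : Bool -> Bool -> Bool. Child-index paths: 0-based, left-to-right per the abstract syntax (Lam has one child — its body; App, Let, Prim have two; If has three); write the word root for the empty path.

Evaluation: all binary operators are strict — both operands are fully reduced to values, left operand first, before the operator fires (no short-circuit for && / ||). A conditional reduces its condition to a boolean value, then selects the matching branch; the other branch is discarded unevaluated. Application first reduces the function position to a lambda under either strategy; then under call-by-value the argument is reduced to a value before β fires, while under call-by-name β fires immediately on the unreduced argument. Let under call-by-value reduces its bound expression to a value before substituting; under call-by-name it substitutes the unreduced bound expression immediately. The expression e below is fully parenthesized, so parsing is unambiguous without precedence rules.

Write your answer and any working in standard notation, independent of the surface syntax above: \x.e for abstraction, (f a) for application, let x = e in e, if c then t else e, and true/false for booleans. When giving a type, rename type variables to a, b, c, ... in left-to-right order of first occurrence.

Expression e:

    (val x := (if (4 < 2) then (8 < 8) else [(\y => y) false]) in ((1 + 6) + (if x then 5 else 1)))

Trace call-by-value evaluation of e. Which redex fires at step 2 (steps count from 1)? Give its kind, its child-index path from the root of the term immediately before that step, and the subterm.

Answer: if at 0 : (if false then (8 < 8) else ((\y.y) false))

Working:
step 0: (let x = (if (4 < 2) then (8 < 8) else ((\y.y) false)) in ((1 + 6) + (if x then 5 else 1)))
step 1: [delta@0.0] (let x = (if false then (8 < 8) else ((\y.y) false)) in ((1 + 6) + (if x then 5 else 1)))
step 2: [if@0] (let x = ((\y.y) false) in ((1 + 6) + (if x then 5 else 1)))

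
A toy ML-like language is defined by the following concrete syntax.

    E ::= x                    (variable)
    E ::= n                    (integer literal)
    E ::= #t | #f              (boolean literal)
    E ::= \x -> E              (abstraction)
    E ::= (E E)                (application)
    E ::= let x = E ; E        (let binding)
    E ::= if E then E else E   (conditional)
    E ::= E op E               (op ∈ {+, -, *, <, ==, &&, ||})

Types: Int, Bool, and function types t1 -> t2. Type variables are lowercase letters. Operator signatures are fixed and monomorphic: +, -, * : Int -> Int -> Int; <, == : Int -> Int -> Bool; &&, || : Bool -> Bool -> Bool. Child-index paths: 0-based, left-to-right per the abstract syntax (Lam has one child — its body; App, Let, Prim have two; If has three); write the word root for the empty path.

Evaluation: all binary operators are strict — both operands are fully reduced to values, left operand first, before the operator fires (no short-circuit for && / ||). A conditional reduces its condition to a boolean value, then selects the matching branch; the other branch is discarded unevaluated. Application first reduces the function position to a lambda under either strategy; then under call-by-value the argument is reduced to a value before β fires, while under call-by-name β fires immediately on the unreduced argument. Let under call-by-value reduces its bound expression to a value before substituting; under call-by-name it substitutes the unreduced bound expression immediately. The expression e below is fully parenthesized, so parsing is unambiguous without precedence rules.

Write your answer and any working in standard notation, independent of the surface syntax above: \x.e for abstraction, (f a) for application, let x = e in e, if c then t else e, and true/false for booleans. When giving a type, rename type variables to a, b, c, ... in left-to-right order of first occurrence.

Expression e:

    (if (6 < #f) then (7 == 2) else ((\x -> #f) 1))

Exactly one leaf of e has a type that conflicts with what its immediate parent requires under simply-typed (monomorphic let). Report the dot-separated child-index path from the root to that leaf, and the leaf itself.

Answer: 0.1 : false

Derivation:
  unify Int ~ Int
  unify Bool ~ Int
  FAIL: mismatch Bool ~ Int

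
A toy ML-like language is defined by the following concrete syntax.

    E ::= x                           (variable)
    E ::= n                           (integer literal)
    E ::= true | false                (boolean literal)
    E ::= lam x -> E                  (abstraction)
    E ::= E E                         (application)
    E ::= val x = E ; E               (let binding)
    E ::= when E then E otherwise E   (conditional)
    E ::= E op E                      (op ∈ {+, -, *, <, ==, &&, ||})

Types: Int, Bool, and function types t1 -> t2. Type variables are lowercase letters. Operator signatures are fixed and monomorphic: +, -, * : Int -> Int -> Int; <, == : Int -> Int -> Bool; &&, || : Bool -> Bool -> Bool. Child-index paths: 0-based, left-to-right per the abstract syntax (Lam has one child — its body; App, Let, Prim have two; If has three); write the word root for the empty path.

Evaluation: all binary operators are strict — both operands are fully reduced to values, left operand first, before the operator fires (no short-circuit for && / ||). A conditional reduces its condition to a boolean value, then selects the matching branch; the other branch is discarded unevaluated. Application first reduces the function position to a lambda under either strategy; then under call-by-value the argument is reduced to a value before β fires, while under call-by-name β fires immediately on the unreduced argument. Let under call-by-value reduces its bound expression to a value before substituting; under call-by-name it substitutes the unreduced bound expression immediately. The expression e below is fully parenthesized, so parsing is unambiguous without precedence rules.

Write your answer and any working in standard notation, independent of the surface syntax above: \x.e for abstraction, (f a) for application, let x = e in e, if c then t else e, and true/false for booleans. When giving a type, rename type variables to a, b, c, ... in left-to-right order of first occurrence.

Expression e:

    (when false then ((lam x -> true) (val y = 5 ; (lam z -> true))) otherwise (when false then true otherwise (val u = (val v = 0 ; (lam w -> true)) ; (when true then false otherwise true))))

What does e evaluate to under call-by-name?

Working:
step 0: (if false then ((\x.true) (let y = 5 in (\z.true))) else (if false then true else (let u = (let v = 0 in (\w.true)) in (if true then false else true))))
step 1: [if@root] (if false then true else (let u = (let v = 0 in (\w.true)) in (if true then false else true)))
step 2: [if@root] (let u = (let v = 0 in (\w.true)) in (if true then false else true))
step 3: [let@root] (if true then false else true)
step 4: [if@root] false

Answer: false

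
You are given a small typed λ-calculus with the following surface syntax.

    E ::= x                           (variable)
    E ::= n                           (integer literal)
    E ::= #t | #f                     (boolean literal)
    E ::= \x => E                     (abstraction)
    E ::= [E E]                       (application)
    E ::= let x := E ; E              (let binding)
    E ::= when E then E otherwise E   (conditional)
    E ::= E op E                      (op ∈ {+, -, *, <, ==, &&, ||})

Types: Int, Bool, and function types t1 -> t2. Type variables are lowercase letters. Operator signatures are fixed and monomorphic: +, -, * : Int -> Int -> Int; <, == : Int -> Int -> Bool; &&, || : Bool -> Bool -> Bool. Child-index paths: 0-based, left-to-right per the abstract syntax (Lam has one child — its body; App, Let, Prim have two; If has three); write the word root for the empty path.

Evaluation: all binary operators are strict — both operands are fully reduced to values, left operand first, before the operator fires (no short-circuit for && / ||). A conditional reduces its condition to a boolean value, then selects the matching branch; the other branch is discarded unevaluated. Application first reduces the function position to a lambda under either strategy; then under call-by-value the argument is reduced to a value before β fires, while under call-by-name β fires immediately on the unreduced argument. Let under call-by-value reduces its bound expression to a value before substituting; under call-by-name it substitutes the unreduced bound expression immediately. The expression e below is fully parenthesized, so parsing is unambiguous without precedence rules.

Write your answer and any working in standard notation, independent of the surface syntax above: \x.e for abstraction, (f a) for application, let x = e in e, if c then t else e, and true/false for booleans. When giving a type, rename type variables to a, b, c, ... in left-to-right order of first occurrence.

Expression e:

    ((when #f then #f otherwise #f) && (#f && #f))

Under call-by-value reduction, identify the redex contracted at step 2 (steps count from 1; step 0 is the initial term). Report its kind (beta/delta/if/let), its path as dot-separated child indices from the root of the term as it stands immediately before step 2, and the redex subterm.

Answer: delta at 1 : (false && false)

Derivation:
step 0: ((if false then false else false) && (false && false))
step 1: [if@0] (false && (false && false))
step 2: [delta@1] (false && false)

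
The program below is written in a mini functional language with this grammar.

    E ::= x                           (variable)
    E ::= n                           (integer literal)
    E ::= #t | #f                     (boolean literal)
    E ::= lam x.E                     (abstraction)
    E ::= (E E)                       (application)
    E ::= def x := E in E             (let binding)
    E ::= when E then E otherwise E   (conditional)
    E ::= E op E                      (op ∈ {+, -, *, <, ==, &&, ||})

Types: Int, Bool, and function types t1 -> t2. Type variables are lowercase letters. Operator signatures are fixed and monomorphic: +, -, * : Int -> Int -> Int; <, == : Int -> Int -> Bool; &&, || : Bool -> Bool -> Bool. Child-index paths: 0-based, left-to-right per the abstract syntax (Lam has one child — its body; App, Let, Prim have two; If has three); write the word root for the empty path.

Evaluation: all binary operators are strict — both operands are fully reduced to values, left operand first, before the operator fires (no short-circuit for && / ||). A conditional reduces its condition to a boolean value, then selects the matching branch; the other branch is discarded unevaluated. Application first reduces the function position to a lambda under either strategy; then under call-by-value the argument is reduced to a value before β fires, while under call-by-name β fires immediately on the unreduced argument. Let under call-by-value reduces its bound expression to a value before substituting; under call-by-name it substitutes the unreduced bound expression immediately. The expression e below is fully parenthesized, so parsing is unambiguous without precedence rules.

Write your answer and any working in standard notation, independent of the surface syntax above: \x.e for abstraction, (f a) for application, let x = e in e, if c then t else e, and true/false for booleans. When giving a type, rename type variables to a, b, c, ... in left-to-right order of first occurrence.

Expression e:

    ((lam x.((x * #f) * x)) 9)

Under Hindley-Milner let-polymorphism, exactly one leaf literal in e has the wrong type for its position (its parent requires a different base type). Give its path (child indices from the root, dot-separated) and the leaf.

Derivation:
x : a
  unify a ~ Int
  unify Bool ~ Int
  FAIL: mismatch Bool ~ Int

Answer: 0.0.0.1 : false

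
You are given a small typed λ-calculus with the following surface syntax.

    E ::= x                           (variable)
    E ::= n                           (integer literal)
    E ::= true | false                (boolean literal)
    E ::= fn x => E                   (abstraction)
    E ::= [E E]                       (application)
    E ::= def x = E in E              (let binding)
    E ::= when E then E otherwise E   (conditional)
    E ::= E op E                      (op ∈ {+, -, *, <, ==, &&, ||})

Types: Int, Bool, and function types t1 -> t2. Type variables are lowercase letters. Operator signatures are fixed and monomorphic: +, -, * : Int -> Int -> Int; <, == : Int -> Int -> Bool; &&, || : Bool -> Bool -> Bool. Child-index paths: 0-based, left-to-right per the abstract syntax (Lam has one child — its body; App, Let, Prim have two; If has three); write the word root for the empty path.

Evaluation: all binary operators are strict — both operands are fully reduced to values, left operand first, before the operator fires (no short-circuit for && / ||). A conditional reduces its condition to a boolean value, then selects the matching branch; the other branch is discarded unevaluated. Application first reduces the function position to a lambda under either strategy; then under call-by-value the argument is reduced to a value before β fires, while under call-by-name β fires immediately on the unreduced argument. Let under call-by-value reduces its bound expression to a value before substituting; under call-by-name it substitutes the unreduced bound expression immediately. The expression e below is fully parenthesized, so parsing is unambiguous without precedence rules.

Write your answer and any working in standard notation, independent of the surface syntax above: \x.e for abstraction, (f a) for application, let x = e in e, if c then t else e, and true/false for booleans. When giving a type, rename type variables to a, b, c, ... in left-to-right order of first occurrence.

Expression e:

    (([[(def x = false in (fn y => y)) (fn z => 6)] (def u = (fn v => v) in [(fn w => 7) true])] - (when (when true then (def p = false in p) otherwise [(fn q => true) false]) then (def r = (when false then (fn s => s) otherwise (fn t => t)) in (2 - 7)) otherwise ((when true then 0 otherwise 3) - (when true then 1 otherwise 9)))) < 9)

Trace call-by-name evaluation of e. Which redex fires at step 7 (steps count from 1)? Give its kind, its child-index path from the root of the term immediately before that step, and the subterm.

Trace:
step 0: (((((let x = false in (\y.y)) (\z.6)) (let u = (\v.v) in ((\w.7) true))) - (if (if true then (let p = false in p) else ((\q.true) false)) then (let r = (if false then (\s.s) else (\t.t)) in (2 - 7)) else ((if true then 0 else 3) - (if true then 1 else 9)))) < 9)
step 1: [let@0.0.0.0] (((((\y.y) (\z.6)) (let u = (\v.v) in ((\w.7) true))) - (if (if true then (let p = false in p) else ((\q.true) false)) then (let r = (if false then (\s.s) else (\t.t)) in (2 - 7)) else ((if true then 0 else 3) - (if true then 1 else 9)))) < 9)
step 2: [beta@0.0.0] ((((\z.6) (let u = (\v.v) in ((\w.7) true))) - (if (if true then (let p = false in p) else ((\q.true) false)) then (let r = (if false then (\s.s) else (\t.t)) in (2 - 7)) else ((if true then 0 else 3) - (if true then 1 else 9)))) < 9)
step 3: [beta@0.0] ((6 - (if (if true then (let p = false in p) else ((\q.true) false)) then (let r = (if false then (\s.s) else (\t.t)) in (2 - 7)) else ((if true then 0 else 3) - (if true then 1 else 9)))) < 9)
step 4: [if@0.1.0] ((6 - (if (let p = false in p) then (let r = (if false then (\s.s) else (\t.t)) in (2 - 7)) else ((if true then 0 else 3) - (if true then 1 else 9)))) < 9)
step 5: [let@0.1.0] ((6 - (if false then (let r = (if false then (\s.s) else (\t.t)) in (2 - 7)) else ((if true then 0 else 3) - (if true then 1 else 9)))) < 9)
step 6: [if@0.1] ((6 - ((if true then 0 else 3) - (if true then 1 else 9))) < 9)
step 7: [if@0.1.0] ((6 - (0 - (if true then 1 else 9))) < 9)

Answer: if at 0.1.0 : (if true then 0 else 3)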